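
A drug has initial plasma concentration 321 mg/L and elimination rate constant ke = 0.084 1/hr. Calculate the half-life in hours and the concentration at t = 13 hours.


t_half = ln(2) / ke = 0.693147 / 0.084 = 8.252 hr
C(t) = C0 * exp(-ke*t) = 321 * exp(-0.084*13)
C(13) = 107.7 mg/L


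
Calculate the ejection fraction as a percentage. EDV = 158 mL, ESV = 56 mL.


SV = EDV - ESV = 158 - 56 = 102 mL
EF = SV/EDV * 100 = 102/158 * 100
EF = 64.56%


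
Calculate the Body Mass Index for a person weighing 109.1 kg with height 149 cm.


BMI = weight / height^2
height = 149 cm = 1.49 m
BMI = 109.1 / 1.49^2
BMI = 49.14 kg/m^2


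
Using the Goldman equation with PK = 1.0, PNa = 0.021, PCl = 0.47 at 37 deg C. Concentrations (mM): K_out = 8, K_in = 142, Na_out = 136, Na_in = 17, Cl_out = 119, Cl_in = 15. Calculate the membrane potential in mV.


Vm = (RT/F)*ln((PK*Ko + PNa*Nao + PCl*Cli)/(PK*Ki + PNa*Nai + PCl*Clo))
Numer = 17.906, Denom = 198.287
Vm = -64.26 mV


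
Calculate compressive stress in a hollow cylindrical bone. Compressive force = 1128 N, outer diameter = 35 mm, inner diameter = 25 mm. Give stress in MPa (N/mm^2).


A = pi*(r_o^2 - r_i^2)
r_o = 17.5 mm, r_i = 12.5 mm
A = 471.239 mm^2
sigma = F/A = 1128 / 471.239
sigma = 2.394 MPa


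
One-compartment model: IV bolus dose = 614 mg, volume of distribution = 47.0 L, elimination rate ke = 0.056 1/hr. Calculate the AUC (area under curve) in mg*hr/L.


C0 = Dose/Vd = 614/47.0 = 13.0638 mg/L
AUC = C0/ke = 13.0638/0.056
AUC = 233.3 mg*hr/L


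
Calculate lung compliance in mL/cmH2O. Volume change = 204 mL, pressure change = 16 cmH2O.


C = dV / dP
C = 204 / 16
C = 12.75 mL/cmH2O


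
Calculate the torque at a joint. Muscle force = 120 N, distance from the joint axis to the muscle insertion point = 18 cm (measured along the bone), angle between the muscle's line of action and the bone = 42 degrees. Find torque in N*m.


Torque = F * d * sin(theta)   (moment arm = d*sin(theta))
d = 18 cm = 0.18 m
Torque = 120 * 0.18 * sin(42)
Torque = 14.45 N*m


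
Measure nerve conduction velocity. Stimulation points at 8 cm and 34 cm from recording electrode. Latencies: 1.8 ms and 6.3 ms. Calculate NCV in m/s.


Distance = (34 - 8) / 100 = 0.26 m
dt = (6.3 - 1.8) / 1000 = 0.0045 s
NCV = dist / dt = 57.78 m/s


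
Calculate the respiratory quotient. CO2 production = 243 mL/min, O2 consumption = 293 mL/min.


RQ = VCO2 / VO2
RQ = 243 / 293
RQ = 0.8294


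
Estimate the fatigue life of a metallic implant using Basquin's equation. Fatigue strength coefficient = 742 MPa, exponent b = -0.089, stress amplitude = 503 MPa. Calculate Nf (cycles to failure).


sigma_a = sigma_f' * (2Nf)^b
2Nf = (sigma_a/sigma_f')^(1/b)
2Nf = (503/742)^(1/-0.089)
2Nf = 78.891972
Nf = 39.45


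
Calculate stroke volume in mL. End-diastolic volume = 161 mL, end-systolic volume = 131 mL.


SV = EDV - ESV
SV = 161 - 131
SV = 30 mL


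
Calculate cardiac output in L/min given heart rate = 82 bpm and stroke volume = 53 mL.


CO = HR * SV
CO = 82 * 53 / 1000
CO = 4.346 L/min


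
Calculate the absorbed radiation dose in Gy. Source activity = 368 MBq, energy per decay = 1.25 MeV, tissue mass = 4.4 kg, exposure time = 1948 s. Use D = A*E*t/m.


A = 368 MBq = 3.6800e+08 Bq
E = 1.25 MeV = 2.0025e-13 J
D = A*E*t/m = 3.6800e+08*2.0025e-13*1948/4.4
D = 0.03263 Gy


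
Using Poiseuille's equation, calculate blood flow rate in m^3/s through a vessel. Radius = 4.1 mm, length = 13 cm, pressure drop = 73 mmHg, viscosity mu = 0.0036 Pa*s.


Q = pi*r^4*dP / (8*mu*L)
r = 0.0041 m, L = 0.13 m
dP = 73 mmHg = 9732.506 Pa
Q = 0.002308 m^3/s


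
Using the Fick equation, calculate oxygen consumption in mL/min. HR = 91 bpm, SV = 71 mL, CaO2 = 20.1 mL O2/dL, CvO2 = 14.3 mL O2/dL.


CO = HR*SV = 91*71/1000 = 6.461 L/min
a-v O2 diff = 20.1 - 14.3 = 5.8 mL/dL
VO2 = CO * (CaO2-CvO2) * 10 dL/L
VO2 = 6.461 * 5.8 * 10
VO2 = 374.7 mL/min


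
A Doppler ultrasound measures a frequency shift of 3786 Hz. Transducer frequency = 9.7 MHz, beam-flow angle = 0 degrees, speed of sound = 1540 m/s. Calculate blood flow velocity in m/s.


v = fd * c / (2 * f0 * cos(theta))
v = 3786 * 1540 / (2 * 9.7000e+06 * cos(0))
v = 0.3005 m/s


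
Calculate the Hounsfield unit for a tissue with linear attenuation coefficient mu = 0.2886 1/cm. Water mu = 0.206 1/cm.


HU = ((mu_tissue - mu_water) / mu_water) * 1000
HU = ((0.2886 - 0.206) / 0.206) * 1000
HU = 401


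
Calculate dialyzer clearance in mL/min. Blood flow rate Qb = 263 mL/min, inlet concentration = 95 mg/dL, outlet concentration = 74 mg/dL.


K = Qb * (Cb_in - Cb_out) / Cb_in
K = 263 * (95 - 74) / 95
K = 58.14 mL/min


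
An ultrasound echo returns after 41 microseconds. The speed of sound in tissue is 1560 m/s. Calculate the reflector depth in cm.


depth = c * t / 2
t = 41 us = 4.1000e-05 s
depth = 1560 * 4.1000e-05 / 2
depth = 0.03198 m = 3.198 cm


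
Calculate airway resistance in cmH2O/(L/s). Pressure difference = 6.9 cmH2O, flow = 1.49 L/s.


R = dP / flow
R = 6.9 / 1.49
R = 4.631 cmH2O/(L/s)


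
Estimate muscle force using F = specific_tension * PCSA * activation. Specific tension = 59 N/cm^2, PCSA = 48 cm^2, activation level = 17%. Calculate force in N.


F = sigma * PCSA * activation
F = 59 * 48 * 0.17
F = 481.4 N


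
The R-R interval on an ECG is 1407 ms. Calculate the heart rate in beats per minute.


HR = 60 / RR_interval(s)
RR = 1407 ms = 1.407 s
HR = 60 / 1.407 = 42.64 bpm


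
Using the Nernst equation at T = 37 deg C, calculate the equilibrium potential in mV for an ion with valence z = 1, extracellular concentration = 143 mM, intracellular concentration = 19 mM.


E = (RT/(zF)) * ln(C_out/C_in)
T = 37 + 273.15 = 310.15 K
E = (8.314 * 310.15 / (1 * 96485)) * ln(143/19)
E = 53.94 mV


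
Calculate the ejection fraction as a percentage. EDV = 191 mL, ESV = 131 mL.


SV = EDV - ESV = 191 - 131 = 60 mL
EF = SV/EDV * 100 = 60/191 * 100
EF = 31.41%


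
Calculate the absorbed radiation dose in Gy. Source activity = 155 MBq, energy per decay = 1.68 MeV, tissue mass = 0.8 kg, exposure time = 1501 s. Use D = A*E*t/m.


A = 155 MBq = 1.5500e+08 Bq
E = 1.68 MeV = 2.69136e-13 J
D = A*E*t/m = 1.5500e+08*2.69136e-13*1501/0.8
D = 0.07827 Gy


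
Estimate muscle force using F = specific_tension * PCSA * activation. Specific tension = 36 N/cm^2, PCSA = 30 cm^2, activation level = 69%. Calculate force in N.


F = sigma * PCSA * activation
F = 36 * 30 * 0.69
F = 745.2 N


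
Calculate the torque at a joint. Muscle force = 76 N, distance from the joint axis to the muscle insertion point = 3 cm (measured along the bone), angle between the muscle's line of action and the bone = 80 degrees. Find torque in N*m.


Torque = F * d * sin(theta)   (moment arm = d*sin(theta))
d = 3 cm = 0.03 m
Torque = 76 * 0.03 * sin(80)
Torque = 2.245 N*m


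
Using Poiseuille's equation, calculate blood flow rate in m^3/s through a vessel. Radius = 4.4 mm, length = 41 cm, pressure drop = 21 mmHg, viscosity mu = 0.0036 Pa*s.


Q = pi*r^4*dP / (8*mu*L)
r = 0.0044 m, L = 0.41 m
dP = 21 mmHg = 2799.762 Pa
Q = 2.7919e-04 m^3/s


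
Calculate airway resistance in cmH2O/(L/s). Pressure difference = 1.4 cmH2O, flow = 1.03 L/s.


R = dP / flow
R = 1.4 / 1.03
R = 1.359 cmH2O/(L/s)


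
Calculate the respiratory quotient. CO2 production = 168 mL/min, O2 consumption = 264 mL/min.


RQ = VCO2 / VO2
RQ = 168 / 264
RQ = 0.6364


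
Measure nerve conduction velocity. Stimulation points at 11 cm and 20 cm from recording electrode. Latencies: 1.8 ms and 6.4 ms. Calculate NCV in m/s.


Distance = (20 - 11) / 100 = 0.09 m
dt = (6.4 - 1.8) / 1000 = 0.0046 s
NCV = dist / dt = 19.57 m/s


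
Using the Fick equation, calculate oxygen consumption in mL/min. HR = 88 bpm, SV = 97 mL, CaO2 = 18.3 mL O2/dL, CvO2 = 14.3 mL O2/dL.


CO = HR*SV = 88*97/1000 = 8.536 L/min
a-v O2 diff = 18.3 - 14.3 = 4 mL/dL
VO2 = CO * (CaO2-CvO2) * 10 dL/L
VO2 = 8.536 * 4 * 10
VO2 = 341.4 mL/min


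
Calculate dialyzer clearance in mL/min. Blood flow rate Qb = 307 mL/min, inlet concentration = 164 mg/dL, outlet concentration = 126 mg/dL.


K = Qb * (Cb_in - Cb_out) / Cb_in
K = 307 * (164 - 126) / 164
K = 71.13 mL/min


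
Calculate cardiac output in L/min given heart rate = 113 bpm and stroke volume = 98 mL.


CO = HR * SV
CO = 113 * 98 / 1000
CO = 11.07 L/min


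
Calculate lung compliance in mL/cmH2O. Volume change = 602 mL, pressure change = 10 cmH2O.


C = dV / dP
C = 602 / 10
C = 60.2 mL/cmH2O


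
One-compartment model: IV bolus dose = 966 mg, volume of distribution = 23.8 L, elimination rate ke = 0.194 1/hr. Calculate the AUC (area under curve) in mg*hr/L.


C0 = Dose/Vd = 966/23.8 = 40.5882 mg/L
AUC = C0/ke = 40.5882/0.194
AUC = 209.2 mg*hr/L


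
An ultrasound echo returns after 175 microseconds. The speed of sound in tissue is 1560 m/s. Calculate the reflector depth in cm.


depth = c * t / 2
t = 175 us = 1.7500e-04 s
depth = 1560 * 1.7500e-04 / 2
depth = 0.1365 m = 13.65 cm


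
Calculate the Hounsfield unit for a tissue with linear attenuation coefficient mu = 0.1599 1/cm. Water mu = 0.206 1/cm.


HU = ((mu_tissue - mu_water) / mu_water) * 1000
HU = ((0.1599 - 0.206) / 0.206) * 1000
HU = -223.8


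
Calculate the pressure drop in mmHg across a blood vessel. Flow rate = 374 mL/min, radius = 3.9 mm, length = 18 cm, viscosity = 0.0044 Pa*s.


dP = 8*mu*L*Q / (pi*r^4)
Q = 374 mL/min = 6.23333e-06 m^3/s
dP = 54.3409 Pa = 54.3409 / 133.322 mmHg = 0.4076 mmHg


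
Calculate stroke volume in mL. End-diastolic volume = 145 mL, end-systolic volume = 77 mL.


SV = EDV - ESV
SV = 145 - 77
SV = 68 mL


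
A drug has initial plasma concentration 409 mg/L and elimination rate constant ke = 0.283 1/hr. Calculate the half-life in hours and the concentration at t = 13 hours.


t_half = ln(2) / ke = 0.693147 / 0.283 = 2.449 hr
C(t) = C0 * exp(-ke*t) = 409 * exp(-0.283*13)
C(13) = 10.33 mg/L


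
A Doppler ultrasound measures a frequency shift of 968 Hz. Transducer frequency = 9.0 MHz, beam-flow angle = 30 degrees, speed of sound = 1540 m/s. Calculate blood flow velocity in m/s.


v = fd * c / (2 * f0 * cos(theta))
v = 968 * 1540 / (2 * 9.0000e+06 * cos(30))
v = 0.09563 m/s


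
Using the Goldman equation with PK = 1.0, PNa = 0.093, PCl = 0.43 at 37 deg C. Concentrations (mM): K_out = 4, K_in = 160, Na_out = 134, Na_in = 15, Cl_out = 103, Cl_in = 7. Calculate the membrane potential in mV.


Vm = (RT/F)*ln((PK*Ko + PNa*Nao + PCl*Cli)/(PK*Ki + PNa*Nai + PCl*Clo))
Numer = 19.472, Denom = 205.685
Vm = -63 mV


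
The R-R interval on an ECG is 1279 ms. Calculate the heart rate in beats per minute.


HR = 60 / RR_interval(s)
RR = 1279 ms = 1.279 s
HR = 60 / 1.279 = 46.91 bpm


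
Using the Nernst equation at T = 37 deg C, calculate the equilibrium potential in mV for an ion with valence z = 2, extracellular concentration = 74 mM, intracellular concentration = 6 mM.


E = (RT/(zF)) * ln(C_out/C_in)
T = 37 + 273.15 = 310.15 K
E = (8.314 * 310.15 / (2 * 96485)) * ln(74/6)
E = 33.57 mV


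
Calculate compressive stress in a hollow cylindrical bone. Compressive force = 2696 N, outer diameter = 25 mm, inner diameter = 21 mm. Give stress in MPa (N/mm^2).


A = pi*(r_o^2 - r_i^2)
r_o = 12.5 mm, r_i = 10.5 mm
A = 144.513 mm^2
sigma = F/A = 2696 / 144.513
sigma = 18.66 MPa


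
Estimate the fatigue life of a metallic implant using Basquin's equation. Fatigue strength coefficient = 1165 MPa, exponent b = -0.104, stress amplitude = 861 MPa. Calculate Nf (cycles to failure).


sigma_a = sigma_f' * (2Nf)^b
2Nf = (sigma_a/sigma_f')^(1/b)
2Nf = (861/1165)^(1/-0.104)
2Nf = 18.311292
Nf = 9.156


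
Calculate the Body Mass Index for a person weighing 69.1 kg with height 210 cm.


BMI = weight / height^2
height = 210 cm = 2.1 m
BMI = 69.1 / 2.1^2
BMI = 15.67 kg/m^2


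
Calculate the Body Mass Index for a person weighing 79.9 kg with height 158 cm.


BMI = weight / height^2
height = 158 cm = 1.58 m
BMI = 79.9 / 1.58^2
BMI = 32.01 kg/m^2


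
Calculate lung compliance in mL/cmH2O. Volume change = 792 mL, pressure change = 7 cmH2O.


C = dV / dP
C = 792 / 7
C = 113.1 mL/cmH2O


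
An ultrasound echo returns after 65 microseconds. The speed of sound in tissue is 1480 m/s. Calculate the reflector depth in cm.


depth = c * t / 2
t = 65 us = 6.5000e-05 s
depth = 1480 * 6.5000e-05 / 2
depth = 0.0481 m = 4.81 cm


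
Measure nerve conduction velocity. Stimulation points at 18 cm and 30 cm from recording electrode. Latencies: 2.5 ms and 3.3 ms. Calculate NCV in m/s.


Distance = (30 - 18) / 100 = 0.12 m
dt = (3.3 - 2.5) / 1000 = 8.0000e-04 s
NCV = dist / dt = 150 m/s


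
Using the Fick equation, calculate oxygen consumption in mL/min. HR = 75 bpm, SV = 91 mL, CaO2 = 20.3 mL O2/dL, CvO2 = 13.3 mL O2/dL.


CO = HR*SV = 75*91/1000 = 6.825 L/min
a-v O2 diff = 20.3 - 13.3 = 7 mL/dL
VO2 = CO * (CaO2-CvO2) * 10 dL/L
VO2 = 6.825 * 7 * 10
VO2 = 477.8 mL/min


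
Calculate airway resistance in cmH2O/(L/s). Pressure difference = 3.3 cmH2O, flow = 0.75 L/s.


R = dP / flow
R = 3.3 / 0.75
R = 4.4 cmH2O/(L/s)


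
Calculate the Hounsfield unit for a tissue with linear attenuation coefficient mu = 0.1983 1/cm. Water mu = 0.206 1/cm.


HU = ((mu_tissue - mu_water) / mu_water) * 1000
HU = ((0.1983 - 0.206) / 0.206) * 1000
HU = -37.38


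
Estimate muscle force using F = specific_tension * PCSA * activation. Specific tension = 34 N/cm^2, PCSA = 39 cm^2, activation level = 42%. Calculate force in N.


F = sigma * PCSA * activation
F = 34 * 39 * 0.42
F = 556.9 N


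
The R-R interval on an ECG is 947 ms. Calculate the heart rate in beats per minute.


HR = 60 / RR_interval(s)
RR = 947 ms = 0.947 s
HR = 60 / 0.947 = 63.36 bpm


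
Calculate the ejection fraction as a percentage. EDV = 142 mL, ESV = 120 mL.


SV = EDV - ESV = 142 - 120 = 22 mL
EF = SV/EDV * 100 = 22/142 * 100
EF = 15.49%


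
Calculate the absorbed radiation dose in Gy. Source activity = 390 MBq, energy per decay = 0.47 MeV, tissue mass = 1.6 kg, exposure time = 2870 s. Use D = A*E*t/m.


A = 390 MBq = 3.9000e+08 Bq
E = 0.47 MeV = 7.5294e-14 J
D = A*E*t/m = 3.9000e+08*7.5294e-14*2870/1.6
D = 0.05267 Gy


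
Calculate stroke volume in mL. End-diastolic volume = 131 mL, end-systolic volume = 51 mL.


SV = EDV - ESV
SV = 131 - 51
SV = 80 mL


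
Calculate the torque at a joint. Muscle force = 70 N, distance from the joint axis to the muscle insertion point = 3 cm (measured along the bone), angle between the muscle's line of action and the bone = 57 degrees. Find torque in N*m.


Torque = F * d * sin(theta)   (moment arm = d*sin(theta))
d = 3 cm = 0.03 m
Torque = 70 * 0.03 * sin(57)
Torque = 1.761 N*m


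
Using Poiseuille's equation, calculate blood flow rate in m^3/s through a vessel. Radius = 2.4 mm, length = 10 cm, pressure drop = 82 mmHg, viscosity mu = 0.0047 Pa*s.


Q = pi*r^4*dP / (8*mu*L)
r = 0.0024 m, L = 0.1 m
dP = 82 mmHg = 10932.404 Pa
Q = 3.0306e-04 m^3/s


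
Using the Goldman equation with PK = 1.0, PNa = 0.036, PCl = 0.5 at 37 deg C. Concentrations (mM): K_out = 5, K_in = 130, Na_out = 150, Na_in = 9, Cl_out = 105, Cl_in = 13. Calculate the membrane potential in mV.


Vm = (RT/F)*ln((PK*Ko + PNa*Nao + PCl*Cli)/(PK*Ki + PNa*Nai + PCl*Clo))
Numer = 16.9, Denom = 182.824
Vm = -63.64 mV


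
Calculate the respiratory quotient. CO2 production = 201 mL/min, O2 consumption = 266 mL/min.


RQ = VCO2 / VO2
RQ = 201 / 266
RQ = 0.7556


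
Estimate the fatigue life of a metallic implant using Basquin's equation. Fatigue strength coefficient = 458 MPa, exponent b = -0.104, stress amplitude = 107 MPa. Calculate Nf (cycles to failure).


sigma_a = sigma_f' * (2Nf)^b
2Nf = (sigma_a/sigma_f')^(1/b)
2Nf = (107/458)^(1/-0.104)
2Nf = 1180156
Nf = 590078


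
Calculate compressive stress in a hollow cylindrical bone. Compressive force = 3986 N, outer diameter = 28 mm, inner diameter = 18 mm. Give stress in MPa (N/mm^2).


A = pi*(r_o^2 - r_i^2)
r_o = 14 mm, r_i = 9 mm
A = 361.283 mm^2
sigma = F/A = 3986 / 361.283
sigma = 11.03 MPa


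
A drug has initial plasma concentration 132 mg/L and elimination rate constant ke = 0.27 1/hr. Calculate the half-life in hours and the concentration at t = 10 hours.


t_half = ln(2) / ke = 0.693147 / 0.27 = 2.567 hr
C(t) = C0 * exp(-ke*t) = 132 * exp(-0.27*10)
C(10) = 8.871 mg/L


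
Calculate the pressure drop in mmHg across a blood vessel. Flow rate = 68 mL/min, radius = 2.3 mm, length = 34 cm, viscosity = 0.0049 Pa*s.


dP = 8*mu*L*Q / (pi*r^4)
Q = 68 mL/min = 1.13333e-06 m^3/s
dP = 171.815 Pa = 171.815 / 133.322 mmHg = 1.289 mmHg


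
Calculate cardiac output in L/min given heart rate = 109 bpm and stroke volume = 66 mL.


CO = HR * SV
CO = 109 * 66 / 1000
CO = 7.194 L/min


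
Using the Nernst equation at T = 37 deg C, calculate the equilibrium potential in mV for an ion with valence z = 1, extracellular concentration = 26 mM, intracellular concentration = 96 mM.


E = (RT/(zF)) * ln(C_out/C_in)
T = 37 + 273.15 = 310.15 K
E = (8.314 * 310.15 / (1 * 96485)) * ln(26/96)
E = -34.91 mV


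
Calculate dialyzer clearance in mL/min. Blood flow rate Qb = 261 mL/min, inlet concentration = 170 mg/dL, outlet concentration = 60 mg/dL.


K = Qb * (Cb_in - Cb_out) / Cb_in
K = 261 * (170 - 60) / 170
K = 168.9 mL/min


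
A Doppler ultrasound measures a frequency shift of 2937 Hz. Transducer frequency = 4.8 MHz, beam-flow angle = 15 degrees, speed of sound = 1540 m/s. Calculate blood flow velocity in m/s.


v = fd * c / (2 * f0 * cos(theta))
v = 2937 * 1540 / (2 * 4.8000e+06 * cos(15))
v = 0.4878 m/s


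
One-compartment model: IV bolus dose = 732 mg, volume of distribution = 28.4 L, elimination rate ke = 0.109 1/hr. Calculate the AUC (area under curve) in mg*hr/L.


C0 = Dose/Vd = 732/28.4 = 25.7746 mg/L
AUC = C0/ke = 25.7746/0.109
AUC = 236.5 mg*hr/L


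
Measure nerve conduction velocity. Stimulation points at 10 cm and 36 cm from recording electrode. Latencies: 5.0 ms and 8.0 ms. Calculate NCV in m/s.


Distance = (36 - 10) / 100 = 0.26 m
dt = (8.0 - 5.0) / 1000 = 0.003 s
NCV = dist / dt = 86.67 m/s


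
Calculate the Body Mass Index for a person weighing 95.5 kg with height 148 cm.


BMI = weight / height^2
height = 148 cm = 1.48 m
BMI = 95.5 / 1.48^2
BMI = 43.6 kg/m^2


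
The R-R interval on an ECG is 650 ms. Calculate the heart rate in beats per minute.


HR = 60 / RR_interval(s)
RR = 650 ms = 0.65 s
HR = 60 / 0.65 = 92.31 bpm


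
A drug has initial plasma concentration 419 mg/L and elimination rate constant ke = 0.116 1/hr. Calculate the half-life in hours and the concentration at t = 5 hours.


t_half = ln(2) / ke = 0.693147 / 0.116 = 5.975 hr
C(t) = C0 * exp(-ke*t) = 419 * exp(-0.116*5)
C(5) = 234.6 mg/L


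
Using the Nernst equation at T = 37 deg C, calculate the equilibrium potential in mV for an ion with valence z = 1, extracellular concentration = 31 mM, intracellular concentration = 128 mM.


E = (RT/(zF)) * ln(C_out/C_in)
T = 37 + 273.15 = 310.15 K
E = (8.314 * 310.15 / (1 * 96485)) * ln(31/128)
E = -37.9 mV


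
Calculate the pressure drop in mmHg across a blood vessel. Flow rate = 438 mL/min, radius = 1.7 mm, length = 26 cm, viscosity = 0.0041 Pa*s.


dP = 8*mu*L*Q / (pi*r^4)
Q = 438 mL/min = 7.3e-06 m^3/s
dP = 2372.6 Pa = 2372.6 / 133.322 mmHg = 17.8 mmHg


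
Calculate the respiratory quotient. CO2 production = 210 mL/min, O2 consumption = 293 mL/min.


RQ = VCO2 / VO2
RQ = 210 / 293
RQ = 0.7167


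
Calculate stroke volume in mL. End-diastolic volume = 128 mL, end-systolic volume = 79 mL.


SV = EDV - ESV
SV = 128 - 79
SV = 49 mL


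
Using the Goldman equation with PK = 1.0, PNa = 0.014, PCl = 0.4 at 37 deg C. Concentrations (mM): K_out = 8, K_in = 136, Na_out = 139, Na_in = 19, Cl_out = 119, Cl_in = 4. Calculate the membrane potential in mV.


Vm = (RT/F)*ln((PK*Ko + PNa*Nao + PCl*Cli)/(PK*Ki + PNa*Nai + PCl*Clo))
Numer = 11.546, Denom = 183.866
Vm = -73.97 mV


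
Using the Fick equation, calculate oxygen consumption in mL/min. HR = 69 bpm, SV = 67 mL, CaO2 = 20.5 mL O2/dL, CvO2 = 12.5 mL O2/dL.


CO = HR*SV = 69*67/1000 = 4.623 L/min
a-v O2 diff = 20.5 - 12.5 = 8 mL/dL
VO2 = CO * (CaO2-CvO2) * 10 dL/L
VO2 = 4.623 * 8 * 10
VO2 = 369.8 mL/min


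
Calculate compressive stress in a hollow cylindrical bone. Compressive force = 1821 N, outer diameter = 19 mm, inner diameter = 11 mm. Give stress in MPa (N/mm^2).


A = pi*(r_o^2 - r_i^2)
r_o = 9.5 mm, r_i = 5.5 mm
A = 188.496 mm^2
sigma = F/A = 1821 / 188.496
sigma = 9.661 MPa


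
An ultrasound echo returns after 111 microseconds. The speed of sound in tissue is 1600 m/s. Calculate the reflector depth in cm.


depth = c * t / 2
t = 111 us = 1.1100e-04 s
depth = 1600 * 1.1100e-04 / 2
depth = 0.0888 m = 8.88 cm


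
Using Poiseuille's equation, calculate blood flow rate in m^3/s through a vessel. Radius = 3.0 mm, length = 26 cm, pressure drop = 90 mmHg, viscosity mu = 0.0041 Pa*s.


Q = pi*r^4*dP / (8*mu*L)
r = 0.003 m, L = 0.26 m
dP = 90 mmHg = 11998.98 Pa
Q = 3.5804e-04 m^3/s


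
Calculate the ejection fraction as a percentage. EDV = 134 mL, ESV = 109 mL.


SV = EDV - ESV = 134 - 109 = 25 mL
EF = SV/EDV * 100 = 25/134 * 100
EF = 18.66%


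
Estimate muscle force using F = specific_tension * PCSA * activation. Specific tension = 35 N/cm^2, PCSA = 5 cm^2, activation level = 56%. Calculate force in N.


F = sigma * PCSA * activation
F = 35 * 5 * 0.56
F = 98 N


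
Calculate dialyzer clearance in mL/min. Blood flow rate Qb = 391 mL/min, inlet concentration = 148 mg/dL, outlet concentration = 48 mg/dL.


K = Qb * (Cb_in - Cb_out) / Cb_in
K = 391 * (148 - 48) / 148
K = 264.2 mL/min


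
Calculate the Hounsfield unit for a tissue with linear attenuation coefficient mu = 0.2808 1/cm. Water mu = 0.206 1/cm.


HU = ((mu_tissue - mu_water) / mu_water) * 1000
HU = ((0.2808 - 0.206) / 0.206) * 1000
HU = 363.1


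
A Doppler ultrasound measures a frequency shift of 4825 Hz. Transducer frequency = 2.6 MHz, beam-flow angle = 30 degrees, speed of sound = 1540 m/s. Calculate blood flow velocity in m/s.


v = fd * c / (2 * f0 * cos(theta))
v = 4825 * 1540 / (2 * 2.6000e+06 * cos(30))
v = 1.65 m/s


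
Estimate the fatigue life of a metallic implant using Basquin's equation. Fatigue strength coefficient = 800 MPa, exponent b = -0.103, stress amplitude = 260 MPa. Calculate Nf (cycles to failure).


sigma_a = sigma_f' * (2Nf)^b
2Nf = (sigma_a/sigma_f')^(1/b)
2Nf = (260/800)^(1/-0.103)
2Nf = 54827.254
Nf = 2.741e+04


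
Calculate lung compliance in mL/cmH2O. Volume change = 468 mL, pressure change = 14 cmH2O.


C = dV / dP
C = 468 / 14
C = 33.43 mL/cmH2O


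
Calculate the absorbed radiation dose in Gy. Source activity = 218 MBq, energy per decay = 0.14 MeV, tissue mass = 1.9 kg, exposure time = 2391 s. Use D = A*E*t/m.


A = 218 MBq = 2.1800e+08 Bq
E = 0.14 MeV = 2.2428e-14 J
D = A*E*t/m = 2.1800e+08*2.2428e-14*2391/1.9
D = 0.006153 Gy


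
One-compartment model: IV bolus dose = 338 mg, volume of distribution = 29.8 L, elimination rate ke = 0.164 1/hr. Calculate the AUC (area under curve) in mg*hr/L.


C0 = Dose/Vd = 338/29.8 = 11.3423 mg/L
AUC = C0/ke = 11.3423/0.164
AUC = 69.16 mg*hr/L


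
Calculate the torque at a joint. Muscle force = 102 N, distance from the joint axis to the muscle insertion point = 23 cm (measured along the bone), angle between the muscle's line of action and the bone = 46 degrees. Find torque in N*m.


Torque = F * d * sin(theta)   (moment arm = d*sin(theta))
d = 23 cm = 0.23 m
Torque = 102 * 0.23 * sin(46)
Torque = 16.88 N*m


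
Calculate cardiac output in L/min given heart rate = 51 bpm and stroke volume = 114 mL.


CO = HR * SV
CO = 51 * 114 / 1000
CO = 5.814 L/min


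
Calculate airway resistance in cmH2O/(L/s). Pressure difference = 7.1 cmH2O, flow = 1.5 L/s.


R = dP / flow
R = 7.1 / 1.5
R = 4.733 cmH2O/(L/s)


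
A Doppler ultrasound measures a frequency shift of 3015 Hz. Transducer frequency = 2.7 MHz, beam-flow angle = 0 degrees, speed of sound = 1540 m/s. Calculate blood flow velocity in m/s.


v = fd * c / (2 * f0 * cos(theta))
v = 3015 * 1540 / (2 * 2.7000e+06 * cos(0))
v = 0.8598 m/s


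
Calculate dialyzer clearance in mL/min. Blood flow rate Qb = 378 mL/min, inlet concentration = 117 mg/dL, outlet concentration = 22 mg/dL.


K = Qb * (Cb_in - Cb_out) / Cb_in
K = 378 * (117 - 22) / 117
K = 306.9 mL/min


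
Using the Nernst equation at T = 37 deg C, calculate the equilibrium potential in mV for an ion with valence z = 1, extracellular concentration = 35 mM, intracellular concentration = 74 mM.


E = (RT/(zF)) * ln(C_out/C_in)
T = 37 + 273.15 = 310.15 K
E = (8.314 * 310.15 / (1 * 96485)) * ln(35/74)
E = -20.01 mV


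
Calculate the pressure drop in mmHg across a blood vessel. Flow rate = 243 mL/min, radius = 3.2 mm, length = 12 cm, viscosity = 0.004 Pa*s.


dP = 8*mu*L*Q / (pi*r^4)
Q = 243 mL/min = 4.05e-06 m^3/s
dP = 47.2103 Pa = 47.2103 / 133.322 mmHg = 0.3541 mmHg


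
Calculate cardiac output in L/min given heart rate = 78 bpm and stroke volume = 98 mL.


CO = HR * SV
CO = 78 * 98 / 1000
CO = 7.644 L/min


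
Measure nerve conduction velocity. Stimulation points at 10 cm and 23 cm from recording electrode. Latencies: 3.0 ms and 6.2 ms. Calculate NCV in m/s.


Distance = (23 - 10) / 100 = 0.13 m
dt = (6.2 - 3.0) / 1000 = 0.0032 s
NCV = dist / dt = 40.62 m/s


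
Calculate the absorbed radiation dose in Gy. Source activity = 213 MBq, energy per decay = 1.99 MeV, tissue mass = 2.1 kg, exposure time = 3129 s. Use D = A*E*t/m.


A = 213 MBq = 2.1300e+08 Bq
E = 1.99 MeV = 3.18798e-13 J
D = A*E*t/m = 2.1300e+08*3.18798e-13*3129/2.1
D = 0.1012 Gy


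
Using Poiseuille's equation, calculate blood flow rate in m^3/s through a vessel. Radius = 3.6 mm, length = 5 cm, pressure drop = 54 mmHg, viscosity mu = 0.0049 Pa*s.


Q = pi*r^4*dP / (8*mu*L)
r = 0.0036 m, L = 0.05 m
dP = 54 mmHg = 7199.388 Pa
Q = 0.001938 m^3/s


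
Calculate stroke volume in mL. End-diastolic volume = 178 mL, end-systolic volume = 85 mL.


SV = EDV - ESV
SV = 178 - 85
SV = 93 mL


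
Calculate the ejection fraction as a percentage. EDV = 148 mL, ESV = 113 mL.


SV = EDV - ESV = 148 - 113 = 35 mL
EF = SV/EDV * 100 = 35/148 * 100
EF = 23.65%


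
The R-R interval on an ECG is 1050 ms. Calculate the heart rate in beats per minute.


HR = 60 / RR_interval(s)
RR = 1050 ms = 1.05 s
HR = 60 / 1.05 = 57.14 bpm


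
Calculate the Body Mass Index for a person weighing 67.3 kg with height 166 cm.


BMI = weight / height^2
height = 166 cm = 1.66 m
BMI = 67.3 / 1.66^2
BMI = 24.42 kg/m^2


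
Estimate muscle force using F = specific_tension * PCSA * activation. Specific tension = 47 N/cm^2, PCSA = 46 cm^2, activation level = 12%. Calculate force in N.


F = sigma * PCSA * activation
F = 47 * 46 * 0.12
F = 259.4 N


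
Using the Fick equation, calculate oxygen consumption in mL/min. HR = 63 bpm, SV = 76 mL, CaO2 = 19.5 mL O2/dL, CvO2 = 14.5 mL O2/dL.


CO = HR*SV = 63*76/1000 = 4.788 L/min
a-v O2 diff = 19.5 - 14.5 = 5 mL/dL
VO2 = CO * (CaO2-CvO2) * 10 dL/L
VO2 = 4.788 * 5 * 10
VO2 = 239.4 mL/min


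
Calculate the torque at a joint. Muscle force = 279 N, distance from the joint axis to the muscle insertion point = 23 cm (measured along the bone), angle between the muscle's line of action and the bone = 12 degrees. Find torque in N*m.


Torque = F * d * sin(theta)   (moment arm = d*sin(theta))
d = 23 cm = 0.23 m
Torque = 279 * 0.23 * sin(12)
Torque = 13.34 N*m


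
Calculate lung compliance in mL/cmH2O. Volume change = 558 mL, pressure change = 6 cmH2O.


C = dV / dP
C = 558 / 6
C = 93 mL/cmH2O


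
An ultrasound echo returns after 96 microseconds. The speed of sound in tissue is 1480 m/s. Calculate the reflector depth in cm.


depth = c * t / 2
t = 96 us = 9.6000e-05 s
depth = 1480 * 9.6000e-05 / 2
depth = 0.07104 m = 7.104 cm


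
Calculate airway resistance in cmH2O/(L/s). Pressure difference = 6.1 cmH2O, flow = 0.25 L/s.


R = dP / flow
R = 6.1 / 0.25
R = 24.4 cmH2O/(L/s)


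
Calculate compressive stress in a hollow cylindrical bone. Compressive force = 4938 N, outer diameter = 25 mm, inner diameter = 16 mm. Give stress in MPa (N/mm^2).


A = pi*(r_o^2 - r_i^2)
r_o = 12.5 mm, r_i = 8 mm
A = 289.812 mm^2
sigma = F/A = 4938 / 289.812
sigma = 17.04 MPa


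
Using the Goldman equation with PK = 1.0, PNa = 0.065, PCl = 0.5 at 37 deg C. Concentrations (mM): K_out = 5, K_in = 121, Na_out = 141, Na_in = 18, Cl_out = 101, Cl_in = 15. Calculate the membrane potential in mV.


Vm = (RT/F)*ln((PK*Ko + PNa*Nao + PCl*Cli)/(PK*Ki + PNa*Nai + PCl*Clo))
Numer = 21.665, Denom = 172.67
Vm = -55.47 mV


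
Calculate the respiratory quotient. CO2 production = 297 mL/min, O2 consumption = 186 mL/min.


RQ = VCO2 / VO2
RQ = 297 / 186
RQ = 1.597


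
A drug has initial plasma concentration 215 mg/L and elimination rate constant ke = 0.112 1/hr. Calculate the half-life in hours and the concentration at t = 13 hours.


t_half = ln(2) / ke = 0.693147 / 0.112 = 6.189 hr
C(t) = C0 * exp(-ke*t) = 215 * exp(-0.112*13)
C(13) = 50.13 mg/L


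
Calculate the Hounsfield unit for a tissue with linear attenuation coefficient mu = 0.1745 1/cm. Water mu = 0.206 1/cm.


HU = ((mu_tissue - mu_water) / mu_water) * 1000
HU = ((0.1745 - 0.206) / 0.206) * 1000
HU = -152.9


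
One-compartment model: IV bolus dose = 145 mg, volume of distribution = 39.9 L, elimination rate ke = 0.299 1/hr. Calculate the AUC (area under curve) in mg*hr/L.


C0 = Dose/Vd = 145/39.9 = 3.63409 mg/L
AUC = C0/ke = 3.63409/0.299
AUC = 12.15 mg*hr/L


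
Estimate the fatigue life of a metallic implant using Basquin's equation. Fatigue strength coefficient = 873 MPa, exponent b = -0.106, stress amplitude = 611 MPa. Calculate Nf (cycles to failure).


sigma_a = sigma_f' * (2Nf)^b
2Nf = (sigma_a/sigma_f')^(1/b)
2Nf = (611/873)^(1/-0.106)
2Nf = 28.974086
Nf = 14.49


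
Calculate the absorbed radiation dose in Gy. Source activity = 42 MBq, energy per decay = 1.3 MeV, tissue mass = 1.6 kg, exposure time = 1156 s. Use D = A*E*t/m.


A = 42 MBq = 4.2000e+07 Bq
E = 1.3 MeV = 2.0826e-13 J
D = A*E*t/m = 4.2000e+07*2.0826e-13*1156/1.6
D = 0.00632 Gy


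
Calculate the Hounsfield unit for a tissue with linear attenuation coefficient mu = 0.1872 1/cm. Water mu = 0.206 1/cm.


HU = ((mu_tissue - mu_water) / mu_water) * 1000
HU = ((0.1872 - 0.206) / 0.206) * 1000
HU = -91.26


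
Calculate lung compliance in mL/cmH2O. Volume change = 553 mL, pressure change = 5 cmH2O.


C = dV / dP
C = 553 / 5
C = 110.6 mL/cmH2O


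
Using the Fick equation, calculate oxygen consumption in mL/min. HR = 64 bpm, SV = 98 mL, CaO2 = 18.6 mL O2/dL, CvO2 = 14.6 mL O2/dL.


CO = HR*SV = 64*98/1000 = 6.272 L/min
a-v O2 diff = 18.6 - 14.6 = 4 mL/dL
VO2 = CO * (CaO2-CvO2) * 10 dL/L
VO2 = 6.272 * 4 * 10
VO2 = 250.9 mL/min


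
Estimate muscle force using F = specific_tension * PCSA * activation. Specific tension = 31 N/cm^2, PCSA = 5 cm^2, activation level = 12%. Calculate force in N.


F = sigma * PCSA * activation
F = 31 * 5 * 0.12
F = 18.6 N


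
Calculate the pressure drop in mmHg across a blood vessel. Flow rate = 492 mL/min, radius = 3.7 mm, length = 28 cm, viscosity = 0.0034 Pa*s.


dP = 8*mu*L*Q / (pi*r^4)
Q = 492 mL/min = 8.2e-06 m^3/s
dP = 106.068 Pa = 106.068 / 133.322 mmHg = 0.7956 mmHg


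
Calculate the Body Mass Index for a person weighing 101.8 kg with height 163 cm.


BMI = weight / height^2
height = 163 cm = 1.63 m
BMI = 101.8 / 1.63^2
BMI = 38.32 kg/m^2


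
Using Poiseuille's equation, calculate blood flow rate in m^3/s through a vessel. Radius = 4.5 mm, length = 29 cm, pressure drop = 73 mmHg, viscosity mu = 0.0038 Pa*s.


Q = pi*r^4*dP / (8*mu*L)
r = 0.0045 m, L = 0.29 m
dP = 73 mmHg = 9732.506 Pa
Q = 0.001422 m^3/s


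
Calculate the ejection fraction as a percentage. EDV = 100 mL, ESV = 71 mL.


SV = EDV - ESV = 100 - 71 = 29 mL
EF = SV/EDV * 100 = 29/100 * 100
EF = 29%


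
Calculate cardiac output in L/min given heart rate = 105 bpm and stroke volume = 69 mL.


CO = HR * SV
CO = 105 * 69 / 1000
CO = 7.245 L/min


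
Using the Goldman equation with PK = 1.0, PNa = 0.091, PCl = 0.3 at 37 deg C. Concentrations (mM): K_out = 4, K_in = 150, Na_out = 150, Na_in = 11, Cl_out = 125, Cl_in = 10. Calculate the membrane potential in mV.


Vm = (RT/F)*ln((PK*Ko + PNa*Nao + PCl*Cli)/(PK*Ki + PNa*Nai + PCl*Clo))
Numer = 20.65, Denom = 188.501
Vm = -59.1 mV


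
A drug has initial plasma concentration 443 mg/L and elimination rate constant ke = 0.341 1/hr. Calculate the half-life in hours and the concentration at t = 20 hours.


t_half = ln(2) / ke = 0.693147 / 0.341 = 2.033 hr
C(t) = C0 * exp(-ke*t) = 443 * exp(-0.341*20)
C(20) = 0.4836 mg/L


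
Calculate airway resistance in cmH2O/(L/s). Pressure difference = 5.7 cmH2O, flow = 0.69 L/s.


R = dP / flow
R = 5.7 / 0.69
R = 8.261 cmH2O/(L/s)


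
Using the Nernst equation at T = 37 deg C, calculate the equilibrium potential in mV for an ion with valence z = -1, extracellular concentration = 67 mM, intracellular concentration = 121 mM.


E = (RT/(zF)) * ln(C_out/C_in)
T = 37 + 273.15 = 310.15 K
E = (8.314 * 310.15 / (-1 * 96485)) * ln(67/121)
E = 15.8 mV


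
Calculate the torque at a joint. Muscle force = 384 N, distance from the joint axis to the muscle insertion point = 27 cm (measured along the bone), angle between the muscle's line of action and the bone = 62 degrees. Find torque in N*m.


Torque = F * d * sin(theta)   (moment arm = d*sin(theta))
d = 27 cm = 0.27 m
Torque = 384 * 0.27 * sin(62)
Torque = 91.54 N*m


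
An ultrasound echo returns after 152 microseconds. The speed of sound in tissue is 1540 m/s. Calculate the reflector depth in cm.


depth = c * t / 2
t = 152 us = 1.5200e-04 s
depth = 1540 * 1.5200e-04 / 2
depth = 0.11704 m = 11.704 cm


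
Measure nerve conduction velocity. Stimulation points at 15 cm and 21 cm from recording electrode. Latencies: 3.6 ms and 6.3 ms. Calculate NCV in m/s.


Distance = (21 - 15) / 100 = 0.06 m
dt = (6.3 - 3.6) / 1000 = 0.0027 s
NCV = dist / dt = 22.22 m/s


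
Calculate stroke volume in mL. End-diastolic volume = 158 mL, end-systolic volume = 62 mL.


SV = EDV - ESV
SV = 158 - 62
SV = 96 mL


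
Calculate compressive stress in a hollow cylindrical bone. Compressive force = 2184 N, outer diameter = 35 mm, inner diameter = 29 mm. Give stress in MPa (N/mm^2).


A = pi*(r_o^2 - r_i^2)
r_o = 17.5 mm, r_i = 14.5 mm
A = 301.593 mm^2
sigma = F/A = 2184 / 301.593
sigma = 7.242 MPa


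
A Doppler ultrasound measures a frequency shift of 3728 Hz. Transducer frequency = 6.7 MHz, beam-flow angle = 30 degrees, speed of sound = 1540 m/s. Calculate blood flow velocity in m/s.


v = fd * c / (2 * f0 * cos(theta))
v = 3728 * 1540 / (2 * 6.7000e+06 * cos(30))
v = 0.4947 m/s


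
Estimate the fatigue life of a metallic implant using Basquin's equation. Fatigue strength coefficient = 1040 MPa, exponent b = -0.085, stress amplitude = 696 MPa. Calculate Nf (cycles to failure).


sigma_a = sigma_f' * (2Nf)^b
2Nf = (sigma_a/sigma_f')^(1/b)
2Nf = (696/1040)^(1/-0.085)
2Nf = 112.73226
Nf = 56.37


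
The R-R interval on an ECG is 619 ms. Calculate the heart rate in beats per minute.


HR = 60 / RR_interval(s)
RR = 619 ms = 0.619 s
HR = 60 / 0.619 = 96.93 bpm


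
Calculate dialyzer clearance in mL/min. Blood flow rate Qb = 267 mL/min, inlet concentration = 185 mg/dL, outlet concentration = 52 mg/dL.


K = Qb * (Cb_in - Cb_out) / Cb_in
K = 267 * (185 - 52) / 185
K = 192 mL/min


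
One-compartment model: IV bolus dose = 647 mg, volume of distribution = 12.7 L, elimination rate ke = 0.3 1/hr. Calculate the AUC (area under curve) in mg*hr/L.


C0 = Dose/Vd = 647/12.7 = 50.9449 mg/L
AUC = C0/ke = 50.9449/0.3
AUC = 169.8 mg*hr/L


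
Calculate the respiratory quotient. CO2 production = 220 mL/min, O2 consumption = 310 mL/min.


RQ = VCO2 / VO2
RQ = 220 / 310
RQ = 0.7097


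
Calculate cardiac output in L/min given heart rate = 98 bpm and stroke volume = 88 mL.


CO = HR * SV
CO = 98 * 88 / 1000
CO = 8.624 L/min


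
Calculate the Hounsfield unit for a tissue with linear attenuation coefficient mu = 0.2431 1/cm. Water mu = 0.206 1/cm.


HU = ((mu_tissue - mu_water) / mu_water) * 1000
HU = ((0.2431 - 0.206) / 0.206) * 1000
HU = 180.1


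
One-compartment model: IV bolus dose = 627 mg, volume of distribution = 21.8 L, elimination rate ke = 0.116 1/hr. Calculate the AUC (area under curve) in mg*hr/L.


C0 = Dose/Vd = 627/21.8 = 28.7615 mg/L
AUC = C0/ke = 28.7615/0.116
AUC = 247.9 mg*hr/L


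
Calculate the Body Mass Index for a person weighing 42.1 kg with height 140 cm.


BMI = weight / height^2
height = 140 cm = 1.4 m
BMI = 42.1 / 1.4^2
BMI = 21.48 kg/m^2


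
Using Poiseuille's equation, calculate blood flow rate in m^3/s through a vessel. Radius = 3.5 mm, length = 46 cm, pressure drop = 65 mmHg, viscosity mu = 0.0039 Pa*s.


Q = pi*r^4*dP / (8*mu*L)
r = 0.0035 m, L = 0.46 m
dP = 65 mmHg = 8665.93 Pa
Q = 2.8466e-04 m^3/s


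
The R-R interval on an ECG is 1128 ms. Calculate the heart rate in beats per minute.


HR = 60 / RR_interval(s)
RR = 1128 ms = 1.128 s
HR = 60 / 1.128 = 53.19 bpm


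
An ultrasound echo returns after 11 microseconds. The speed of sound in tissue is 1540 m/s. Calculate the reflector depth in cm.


depth = c * t / 2
t = 11 us = 1.1000e-05 s
depth = 1540 * 1.1000e-05 / 2
depth = 0.00847 m = 0.847 cm


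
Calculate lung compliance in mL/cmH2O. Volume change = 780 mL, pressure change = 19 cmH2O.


C = dV / dP
C = 780 / 19
C = 41.05 mL/cmH2O


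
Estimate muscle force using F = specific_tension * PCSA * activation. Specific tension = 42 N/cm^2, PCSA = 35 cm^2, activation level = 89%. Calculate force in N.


F = sigma * PCSA * activation
F = 42 * 35 * 0.89
F = 1308 N


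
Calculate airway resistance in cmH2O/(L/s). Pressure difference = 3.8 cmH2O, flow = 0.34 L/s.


R = dP / flow
R = 3.8 / 0.34
R = 11.18 cmH2O/(L/s)


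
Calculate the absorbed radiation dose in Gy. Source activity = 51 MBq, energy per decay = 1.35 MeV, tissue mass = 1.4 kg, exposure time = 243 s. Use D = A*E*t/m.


A = 51 MBq = 5.1000e+07 Bq
E = 1.35 MeV = 2.1627e-13 J
D = A*E*t/m = 5.1000e+07*2.1627e-13*243/1.4
D = 0.001914 Gy


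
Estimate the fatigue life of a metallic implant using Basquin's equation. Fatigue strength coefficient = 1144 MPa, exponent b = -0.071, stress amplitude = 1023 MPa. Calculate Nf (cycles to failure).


sigma_a = sigma_f' * (2Nf)^b
2Nf = (sigma_a/sigma_f')^(1/b)
2Nf = (1023/1144)^(1/-0.071)
2Nf = 4.8284565
Nf = 2.414


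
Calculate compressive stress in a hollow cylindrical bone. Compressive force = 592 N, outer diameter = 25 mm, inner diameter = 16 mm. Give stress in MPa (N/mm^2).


A = pi*(r_o^2 - r_i^2)
r_o = 12.5 mm, r_i = 8 mm
A = 289.812 mm^2
sigma = F/A = 592 / 289.812
sigma = 2.043 MPa


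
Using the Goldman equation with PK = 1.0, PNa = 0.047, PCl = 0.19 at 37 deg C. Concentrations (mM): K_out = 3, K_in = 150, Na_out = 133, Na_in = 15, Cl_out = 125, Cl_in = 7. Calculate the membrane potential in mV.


Vm = (RT/F)*ln((PK*Ko + PNa*Nao + PCl*Cli)/(PK*Ki + PNa*Nai + PCl*Clo))
Numer = 10.581, Denom = 174.455
Vm = -74.9 mV


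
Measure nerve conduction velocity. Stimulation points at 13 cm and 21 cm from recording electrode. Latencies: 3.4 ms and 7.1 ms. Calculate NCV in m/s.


Distance = (21 - 13) / 100 = 0.08 m
dt = (7.1 - 3.4) / 1000 = 0.0037 s
NCV = dist / dt = 21.62 m/s
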